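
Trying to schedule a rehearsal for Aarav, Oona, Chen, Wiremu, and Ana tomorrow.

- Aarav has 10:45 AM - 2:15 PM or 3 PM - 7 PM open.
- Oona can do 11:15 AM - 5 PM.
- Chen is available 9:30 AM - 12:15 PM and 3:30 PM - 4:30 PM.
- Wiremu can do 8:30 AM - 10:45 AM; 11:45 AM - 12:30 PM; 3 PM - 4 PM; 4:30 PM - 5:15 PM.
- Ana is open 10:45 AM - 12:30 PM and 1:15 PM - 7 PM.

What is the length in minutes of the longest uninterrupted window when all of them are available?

30

Aarav ∩ Oona: 11:15-14:15, 15:00-17:00.
Aarav ∩ Oona ∩ Chen: 11:15-12:15, 15:30-16:30.
Aarav ∩ Oona ∩ Chen ∩ Wiremu: 11:45-12:15, 15:30-16:00.
Aarav ∩ Oona ∩ Chen ∩ Wiremu ∩ Ana: 11:45-12:15, 15:30-16:00.
The longest is 11:45-12:15 at 30 minutes.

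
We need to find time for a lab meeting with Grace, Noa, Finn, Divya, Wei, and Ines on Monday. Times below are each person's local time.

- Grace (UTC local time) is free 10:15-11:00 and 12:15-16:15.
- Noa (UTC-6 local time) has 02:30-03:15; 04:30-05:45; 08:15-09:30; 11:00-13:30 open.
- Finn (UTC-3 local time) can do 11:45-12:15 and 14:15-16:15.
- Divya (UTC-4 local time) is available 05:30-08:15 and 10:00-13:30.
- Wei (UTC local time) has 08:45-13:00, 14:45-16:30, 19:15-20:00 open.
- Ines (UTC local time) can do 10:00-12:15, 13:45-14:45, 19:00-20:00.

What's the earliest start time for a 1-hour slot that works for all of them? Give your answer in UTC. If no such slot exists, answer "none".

none

Grace in UTC: 10:15-11:00, 12:15-16:15.
Noa in UTC: 08:30-09:15, 10:30-11:45, 14:15-15:30, 17:00-19:30 (add 6h to convert from UTC-6).
Finn in UTC: 14:45-15:15, 17:15-19:15 (add 3h to convert from UTC-3).
Divya in UTC: 09:30-12:15, 14:00-17:30 (add 4h to convert from UTC-4).
Wei in UTC: 08:45-13:00, 14:45-16:30, 19:15-20:00.
Ines in UTC: 10:00-12:15, 13:45-14:45, 19:00-20:00.
Grace ∩ Noa: 10:30-11:00, 14:15-15:30.
Grace ∩ Noa ∩ Finn: 14:45-15:15.
Grace ∩ Noa ∩ Finn ∩ Divya: 14:45-15:15.
Grace ∩ Noa ∩ Finn ∩ Divya ∩ Wei: 14:45-15:15.
Grace ∩ Noa ∩ Finn ∩ Divya ∩ Wei ∩ Ines: ∅.
There is no time when everyone is free.
No common window is at least 60 minutes long.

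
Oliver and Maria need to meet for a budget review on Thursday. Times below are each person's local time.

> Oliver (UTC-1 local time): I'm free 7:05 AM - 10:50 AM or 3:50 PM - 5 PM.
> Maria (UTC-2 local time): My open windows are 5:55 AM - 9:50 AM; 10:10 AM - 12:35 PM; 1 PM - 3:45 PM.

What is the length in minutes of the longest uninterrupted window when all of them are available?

Oliver in UTC: 08:05-11:50, 16:50-18:00 (add 1h to convert from UTC-1).
Maria in UTC: 07:55-11:50, 12:10-14:35, 15:00-17:45 (add 2h to convert from UTC-2).
Oliver ∩ Maria: 08:05-11:50, 16:50-17:45.
The longest is 08:05-11:50 at 225 minutes.

225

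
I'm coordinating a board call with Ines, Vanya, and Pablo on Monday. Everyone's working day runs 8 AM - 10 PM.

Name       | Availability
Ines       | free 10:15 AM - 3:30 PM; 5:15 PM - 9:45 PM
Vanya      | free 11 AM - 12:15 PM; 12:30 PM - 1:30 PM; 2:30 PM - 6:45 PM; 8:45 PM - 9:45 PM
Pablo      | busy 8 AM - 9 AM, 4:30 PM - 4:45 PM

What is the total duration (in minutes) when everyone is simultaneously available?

345

Ines free: 10:15-15:30, 17:15-21:45.
Vanya free: 11:00-12:15, 12:30-13:30, 14:30-18:45, 20:45-21:45.
Pablo free: 09:00-16:30, 16:45-22:00 (invert busy blocks within the working day).
Ines ∩ Vanya: 11:00-12:15, 12:30-13:30, 14:30-15:30, 17:15-18:45, 20:45-21:45.
Ines ∩ Vanya ∩ Pablo: 11:00-12:15, 12:30-13:30, 14:30-15:30, 17:15-18:45, 20:45-21:45.
Summing the common windows: 75 + 60 + 60 + 90 + 60 = 345 minutes.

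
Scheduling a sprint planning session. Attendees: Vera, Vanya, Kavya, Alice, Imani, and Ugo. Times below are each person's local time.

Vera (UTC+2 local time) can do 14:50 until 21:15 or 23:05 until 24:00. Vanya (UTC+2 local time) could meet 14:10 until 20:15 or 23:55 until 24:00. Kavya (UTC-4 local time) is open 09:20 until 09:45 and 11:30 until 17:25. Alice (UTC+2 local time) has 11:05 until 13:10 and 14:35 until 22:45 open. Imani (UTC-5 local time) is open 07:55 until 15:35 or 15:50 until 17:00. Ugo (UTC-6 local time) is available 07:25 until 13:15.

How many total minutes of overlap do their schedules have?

185

Vera in UTC: 12:50-19:15, 21:05-22:00 (subtract 2h to convert from UTC+2).
Vanya in UTC: 12:10-18:15, 21:55-22:00 (subtract 2h to convert from UTC+2).
Kavya in UTC: 13:20-13:45, 15:30-21:25 (add 4h to convert from UTC-4).
Alice in UTC: 09:05-11:10, 12:35-20:45 (subtract 2h to convert from UTC+2).
Imani in UTC: 12:55-20:35, 20:50-22:00 (add 5h to convert from UTC-5).
Ugo in UTC: 13:25-19:15 (add 6h to convert from UTC-6).
Vera ∩ Vanya: 12:50-18:15, 21:55-22:00.
Vera ∩ Vanya ∩ Kavya: 13:20-13:45, 15:30-18:15.
Vera ∩ Vanya ∩ Kavya ∩ Alice: 13:20-13:45, 15:30-18:15.
Vera ∩ Vanya ∩ Kavya ∩ Alice ∩ Imani: 13:20-13:45, 15:30-18:15.
Vera ∩ Vanya ∩ Kavya ∩ Alice ∩ Imani ∩ Ugo: 13:25-13:45, 15:30-18:15.
Summing the common windows: 20 + 165 = 185 minutes.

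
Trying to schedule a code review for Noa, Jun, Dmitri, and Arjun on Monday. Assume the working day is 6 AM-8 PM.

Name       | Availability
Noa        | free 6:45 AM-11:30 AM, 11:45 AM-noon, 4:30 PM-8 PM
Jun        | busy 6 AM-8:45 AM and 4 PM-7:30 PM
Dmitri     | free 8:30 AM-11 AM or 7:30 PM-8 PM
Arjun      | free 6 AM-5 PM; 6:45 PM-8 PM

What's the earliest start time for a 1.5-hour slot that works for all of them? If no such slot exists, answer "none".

08:45

Noa free: 06:45-11:30, 11:45-12:00, 16:30-20:00.
Jun free: 08:45-16:00, 19:30-20:00 (invert busy blocks within the working day).
Dmitri free: 08:30-11:00, 19:30-20:00.
Arjun free: 06:00-17:00, 18:45-20:00.
Noa ∩ Jun: 08:45-11:30, 11:45-12:00, 19:30-20:00.
Noa ∩ Jun ∩ Dmitri: 08:45-11:00, 19:30-20:00.
Noa ∩ Jun ∩ Dmitri ∩ Arjun: 08:45-11:00, 19:30-20:00.
Those are the intersection windows.
The first common window of at least 90 minutes is 08:45-11:00, so the earliest start is 08:45.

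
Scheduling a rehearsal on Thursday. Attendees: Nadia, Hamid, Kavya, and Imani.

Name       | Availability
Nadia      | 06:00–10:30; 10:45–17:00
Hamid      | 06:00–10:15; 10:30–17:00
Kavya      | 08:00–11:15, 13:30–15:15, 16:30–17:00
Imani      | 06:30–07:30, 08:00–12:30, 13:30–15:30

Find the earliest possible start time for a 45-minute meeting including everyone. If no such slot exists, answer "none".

08:00

Nadia ∩ Hamid: 06:00-10:15, 10:45-17:00.
Nadia ∩ Hamid ∩ Kavya: 08:00-10:15, 10:45-11:15, 13:30-15:15, 16:30-17:00.
Nadia ∩ Hamid ∩ Kavya ∩ Imani: 08:00-10:15, 10:45-11:15, 13:30-15:15.
The first common window of at least 45 minutes is 08:00-10:15, so the earliest start is 08:00.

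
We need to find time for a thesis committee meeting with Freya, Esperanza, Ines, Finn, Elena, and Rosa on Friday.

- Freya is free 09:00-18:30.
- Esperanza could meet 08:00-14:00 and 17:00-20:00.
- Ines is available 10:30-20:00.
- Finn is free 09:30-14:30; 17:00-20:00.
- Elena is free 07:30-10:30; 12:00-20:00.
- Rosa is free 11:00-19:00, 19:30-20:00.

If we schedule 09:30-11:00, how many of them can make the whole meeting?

Freya, Esperanza, and Finn can make the full 09:30-11:00 slot — that's 3.

3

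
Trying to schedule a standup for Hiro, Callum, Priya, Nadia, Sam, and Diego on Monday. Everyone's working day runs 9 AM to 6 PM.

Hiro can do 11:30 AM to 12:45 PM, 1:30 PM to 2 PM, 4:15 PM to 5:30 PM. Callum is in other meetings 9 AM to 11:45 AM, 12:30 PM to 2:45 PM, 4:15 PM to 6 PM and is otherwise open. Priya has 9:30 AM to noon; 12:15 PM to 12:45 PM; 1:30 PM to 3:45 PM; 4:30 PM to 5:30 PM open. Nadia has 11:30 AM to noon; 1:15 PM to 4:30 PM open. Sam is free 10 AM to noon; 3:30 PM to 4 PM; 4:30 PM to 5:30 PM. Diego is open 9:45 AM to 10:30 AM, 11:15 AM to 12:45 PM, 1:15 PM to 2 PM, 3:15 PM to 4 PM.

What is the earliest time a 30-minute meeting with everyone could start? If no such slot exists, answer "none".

none

Hiro free: 11:30-12:45, 13:30-14:00, 16:15-17:30.
Callum free: 11:45-12:30, 14:45-16:15 (invert busy blocks within the working day).
Priya free: 09:30-12:00, 12:15-12:45, 13:30-15:45, 16:30-17:30.
Nadia free: 11:30-12:00, 13:15-16:30.
Sam free: 10:00-12:00, 15:30-16:00, 16:30-17:30.
Diego free: 09:45-10:30, 11:15-12:45, 13:15-14:00, 15:15-16:00.
Hiro ∩ Callum: 11:45-12:30.
Hiro ∩ Callum ∩ Priya: 11:45-12:00, 12:15-12:30.
Hiro ∩ Callum ∩ Priya ∩ Nadia: 11:45-12:00.
Hiro ∩ Callum ∩ Priya ∩ Nadia ∩ Sam: 11:45-12:00.
Hiro ∩ Callum ∩ Priya ∩ Nadia ∩ Sam ∩ Diego: 11:45-12:00.
No common window is at least 30 minutes long.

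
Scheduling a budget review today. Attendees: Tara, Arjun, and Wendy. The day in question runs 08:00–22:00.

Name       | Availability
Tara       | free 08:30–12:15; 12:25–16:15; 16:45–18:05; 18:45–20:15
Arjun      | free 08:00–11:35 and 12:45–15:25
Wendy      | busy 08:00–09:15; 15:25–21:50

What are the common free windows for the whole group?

09:15-11:35, 12:45-15:25

Tara free: 08:30-12:15, 12:25-16:15, 16:45-18:05, 18:45-20:15.
Arjun free: 08:00-11:35, 12:45-15:25.
Wendy free: 09:15-15:25, 21:50-22:00 (invert busy blocks within the working day).
Tara ∩ Arjun: 08:30-11:35, 12:45-15:25.
Tara ∩ Arjun ∩ Wendy: 09:15-11:35, 12:45-15:25.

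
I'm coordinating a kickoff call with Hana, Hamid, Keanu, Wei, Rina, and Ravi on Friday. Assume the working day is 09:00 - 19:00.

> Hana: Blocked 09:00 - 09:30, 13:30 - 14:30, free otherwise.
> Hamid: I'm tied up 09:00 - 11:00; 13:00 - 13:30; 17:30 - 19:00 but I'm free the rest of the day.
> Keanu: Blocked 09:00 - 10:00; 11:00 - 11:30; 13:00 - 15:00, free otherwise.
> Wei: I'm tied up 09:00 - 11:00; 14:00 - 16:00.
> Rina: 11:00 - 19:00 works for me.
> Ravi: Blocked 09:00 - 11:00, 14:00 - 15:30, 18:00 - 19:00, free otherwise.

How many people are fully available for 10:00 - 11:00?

2

Hana free: 09:30-13:30, 14:30-19:00 (invert busy blocks within the working day).
Hamid free: 11:00-13:00, 13:30-17:30 (invert busy blocks within the working day).
Keanu free: 10:00-11:00, 11:30-13:00, 15:00-19:00 (invert busy blocks within the working day).
Wei free: 11:00-14:00, 16:00-19:00 (invert busy blocks within the working day).
Rina free: 11:00-19:00.
Ravi free: 11:00-14:00, 15:30-18:00 (invert busy blocks within the working day).
Hana and Keanu can make the full 10:00-11:00 slot — that's 2.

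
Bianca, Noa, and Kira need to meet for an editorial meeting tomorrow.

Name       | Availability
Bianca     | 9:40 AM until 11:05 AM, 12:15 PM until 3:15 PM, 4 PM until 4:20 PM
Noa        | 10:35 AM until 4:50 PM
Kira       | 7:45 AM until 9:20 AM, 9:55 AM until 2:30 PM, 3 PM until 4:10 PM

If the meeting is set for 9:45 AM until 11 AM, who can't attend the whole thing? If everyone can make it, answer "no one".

Bianca: free for 09:45-11:00. Noa: not fully free for 09:45-11:00. Kira: not fully free for 09:45-11:00.

Kira, Noa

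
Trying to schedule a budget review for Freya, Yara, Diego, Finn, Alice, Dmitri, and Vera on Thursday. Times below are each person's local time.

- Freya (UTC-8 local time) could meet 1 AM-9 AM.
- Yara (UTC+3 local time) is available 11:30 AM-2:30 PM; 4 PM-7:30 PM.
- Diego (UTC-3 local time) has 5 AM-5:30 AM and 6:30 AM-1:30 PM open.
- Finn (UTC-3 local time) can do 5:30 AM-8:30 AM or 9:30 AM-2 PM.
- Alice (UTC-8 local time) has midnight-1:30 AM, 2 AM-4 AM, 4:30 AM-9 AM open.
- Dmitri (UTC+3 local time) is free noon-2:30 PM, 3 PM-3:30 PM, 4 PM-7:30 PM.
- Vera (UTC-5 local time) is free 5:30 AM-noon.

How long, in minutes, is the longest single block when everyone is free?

Freya in UTC: 09:00-17:00 (add 8h to convert from UTC-8).
Yara in UTC: 08:30-11:30, 13:00-16:30 (subtract 3h to convert from UTC+3).
Diego in UTC: 08:00-08:30, 09:30-16:30 (add 3h to convert from UTC-3).
Finn in UTC: 08:30-11:30, 12:30-17:00 (add 3h to convert from UTC-3).
Alice in UTC: 08:00-09:30, 10:00-12:00, 12:30-17:00 (add 8h to convert from UTC-8).
Dmitri in UTC: 09:00-11:30, 12:00-12:30, 13:00-16:30 (subtract 3h to convert from UTC+3).
Vera in UTC: 10:30-17:00 (add 5h to convert from UTC-5).
Freya ∩ Yara: 09:00-11:30, 13:00-16:30.
Freya ∩ Yara ∩ Diego: 09:30-11:30, 13:00-16:30.
Freya ∩ Yara ∩ Diego ∩ Finn: 09:30-11:30, 13:00-16:30.
Freya ∩ Yara ∩ Diego ∩ Finn ∩ Alice: 10:00-11:30, 13:00-16:30.
Freya ∩ Yara ∩ Diego ∩ Finn ∩ Alice ∩ Dmitri: 10:00-11:30, 13:00-16:30.
Freya ∩ Yara ∩ Diego ∩ Finn ∩ Alice ∩ Dmitri ∩ Vera: 10:30-11:30, 13:00-16:30.
The longest is 13:00-16:30 at 210 minutes.

210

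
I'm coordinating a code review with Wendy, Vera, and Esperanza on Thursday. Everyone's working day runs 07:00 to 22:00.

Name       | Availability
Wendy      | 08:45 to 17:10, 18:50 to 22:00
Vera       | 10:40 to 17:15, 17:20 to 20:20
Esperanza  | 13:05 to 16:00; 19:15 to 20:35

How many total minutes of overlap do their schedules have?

240

Wendy ∩ Vera: 10:40-17:10, 18:50-20:20.
Wendy ∩ Vera ∩ Esperanza: 13:05-16:00, 19:15-20:20.
Those are the intersection windows.
Summing the common windows: 175 + 65 = 240 minutes.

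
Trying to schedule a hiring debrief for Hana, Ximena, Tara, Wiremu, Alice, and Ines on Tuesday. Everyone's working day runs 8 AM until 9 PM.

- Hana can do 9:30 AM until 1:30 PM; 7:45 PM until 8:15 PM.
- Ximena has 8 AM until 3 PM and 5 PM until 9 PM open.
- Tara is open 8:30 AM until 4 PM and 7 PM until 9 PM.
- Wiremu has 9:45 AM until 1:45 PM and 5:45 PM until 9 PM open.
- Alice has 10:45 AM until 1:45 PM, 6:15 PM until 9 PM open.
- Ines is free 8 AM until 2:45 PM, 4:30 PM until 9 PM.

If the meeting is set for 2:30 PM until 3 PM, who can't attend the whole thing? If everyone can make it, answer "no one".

Hana: not fully free for 14:30-15:00. Ximena: free for 14:30-15:00. Tara: free for 14:30-15:00. Wiremu: not fully free for 14:30-15:00. Alice: not fully free for 14:30-15:00. Ines: not fully free for 14:30-15:00.

Alice, Hana, Ines, Wiremu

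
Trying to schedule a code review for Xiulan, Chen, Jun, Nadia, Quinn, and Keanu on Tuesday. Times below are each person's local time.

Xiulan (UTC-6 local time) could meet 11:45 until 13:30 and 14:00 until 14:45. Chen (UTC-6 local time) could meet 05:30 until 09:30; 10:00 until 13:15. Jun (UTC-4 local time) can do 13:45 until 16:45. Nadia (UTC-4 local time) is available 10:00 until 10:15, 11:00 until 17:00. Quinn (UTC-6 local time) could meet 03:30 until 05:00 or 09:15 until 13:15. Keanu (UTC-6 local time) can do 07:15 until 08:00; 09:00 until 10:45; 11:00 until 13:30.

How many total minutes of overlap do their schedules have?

Xiulan in UTC: 17:45-19:30, 20:00-20:45 (add 6h to convert from UTC-6).
Chen in UTC: 11:30-15:30, 16:00-19:15 (add 6h to convert from UTC-6).
Jun in UTC: 17:45-20:45 (add 4h to convert from UTC-4).
Nadia in UTC: 14:00-14:15, 15:00-21:00 (add 4h to convert from UTC-4).
Quinn in UTC: 09:30-11:00, 15:15-19:15 (add 6h to convert from UTC-6).
Keanu in UTC: 13:15-14:00, 15:00-16:45, 17:00-19:30 (add 6h to convert from UTC-6).
Xiulan ∩ Chen: 17:45-19:15.
Xiulan ∩ Chen ∩ Jun: 17:45-19:15.
Xiulan ∩ Chen ∩ Jun ∩ Nadia: 17:45-19:15.
Xiulan ∩ Chen ∩ Jun ∩ Nadia ∩ Quinn: 17:45-19:15.
Xiulan ∩ Chen ∩ Jun ∩ Nadia ∩ Quinn ∩ Keanu: 17:45-19:15.
That's a single block of 90 minutes.

90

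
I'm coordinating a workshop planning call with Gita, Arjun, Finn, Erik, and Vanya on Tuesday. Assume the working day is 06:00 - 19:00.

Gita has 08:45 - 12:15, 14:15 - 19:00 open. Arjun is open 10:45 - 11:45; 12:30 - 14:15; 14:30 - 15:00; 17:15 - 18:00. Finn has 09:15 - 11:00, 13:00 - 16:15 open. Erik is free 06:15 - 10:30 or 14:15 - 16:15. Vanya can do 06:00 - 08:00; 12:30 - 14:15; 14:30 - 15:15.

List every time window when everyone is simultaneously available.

14:30-15:00

Gita ∩ Arjun: 10:45-11:45, 14:30-15:00, 17:15-18:00.
Gita ∩ Arjun ∩ Finn: 10:45-11:00, 14:30-15:00.
Gita ∩ Arjun ∩ Finn ∩ Erik: 14:30-15:00.
Gita ∩ Arjun ∩ Finn ∩ Erik ∩ Vanya: 14:30-15:00.
Those are the intersection windows.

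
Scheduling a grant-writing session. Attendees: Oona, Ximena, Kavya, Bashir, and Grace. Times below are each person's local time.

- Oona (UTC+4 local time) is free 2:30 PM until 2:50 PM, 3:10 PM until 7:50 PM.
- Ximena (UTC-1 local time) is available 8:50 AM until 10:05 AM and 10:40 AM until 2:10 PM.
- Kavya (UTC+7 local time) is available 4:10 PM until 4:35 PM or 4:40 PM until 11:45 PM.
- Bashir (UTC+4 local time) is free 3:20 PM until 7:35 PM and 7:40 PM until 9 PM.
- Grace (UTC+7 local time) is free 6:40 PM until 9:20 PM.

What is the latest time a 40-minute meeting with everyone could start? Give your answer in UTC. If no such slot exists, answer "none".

Oona in UTC: 10:30-10:50, 11:10-15:50 (subtract 4h to convert from UTC+4).
Ximena in UTC: 09:50-11:05, 11:40-15:10 (add 1h to convert from UTC-1).
Kavya in UTC: 09:10-09:35, 09:40-16:45 (subtract 7h to convert from UTC+7).
Bashir in UTC: 11:20-15:35, 15:40-17:00 (subtract 4h to convert from UTC+4).
Grace in UTC: 11:40-14:20 (subtract 7h to convert from UTC+7).
Oona ∩ Ximena: 10:30-10:50, 11:40-15:10.
Oona ∩ Ximena ∩ Kavya: 10:30-10:50, 11:40-15:10.
Oona ∩ Ximena ∩ Kavya ∩ Bashir: 11:40-15:10.
Oona ∩ Ximena ∩ Kavya ∩ Bashir ∩ Grace: 11:40-14:20.
So the common availability across everyone is 11:40-14:20.
The last common window of at least 40 minutes is 11:40-14:20; a 40-minute meeting can start as late as 13:40 and still end by 14:20.

13:40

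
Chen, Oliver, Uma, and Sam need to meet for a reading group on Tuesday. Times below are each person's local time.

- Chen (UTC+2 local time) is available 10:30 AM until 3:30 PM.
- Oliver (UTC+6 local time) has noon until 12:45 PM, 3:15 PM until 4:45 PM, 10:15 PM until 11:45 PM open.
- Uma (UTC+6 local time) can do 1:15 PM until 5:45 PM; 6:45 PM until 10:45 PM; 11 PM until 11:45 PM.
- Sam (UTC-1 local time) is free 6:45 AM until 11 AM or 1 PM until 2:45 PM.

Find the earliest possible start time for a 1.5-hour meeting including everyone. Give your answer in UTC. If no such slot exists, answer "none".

09:15

Chen in UTC: 08:30-13:30 (subtract 2h to convert from UTC+2).
Oliver in UTC: 06:00-06:45, 09:15-10:45, 16:15-17:45 (subtract 6h to convert from UTC+6).
Uma in UTC: 07:15-11:45, 12:45-16:45, 17:00-17:45 (subtract 6h to convert from UTC+6).
Sam in UTC: 07:45-12:00, 14:00-15:45 (add 1h to convert from UTC-1).
Chen ∩ Oliver: 09:15-10:45.
Chen ∩ Oliver ∩ Uma: 09:15-10:45.
Chen ∩ Oliver ∩ Uma ∩ Sam: 09:15-10:45.
The first common window of at least 90 minutes is 09:15-10:45, so the earliest start is 09:15.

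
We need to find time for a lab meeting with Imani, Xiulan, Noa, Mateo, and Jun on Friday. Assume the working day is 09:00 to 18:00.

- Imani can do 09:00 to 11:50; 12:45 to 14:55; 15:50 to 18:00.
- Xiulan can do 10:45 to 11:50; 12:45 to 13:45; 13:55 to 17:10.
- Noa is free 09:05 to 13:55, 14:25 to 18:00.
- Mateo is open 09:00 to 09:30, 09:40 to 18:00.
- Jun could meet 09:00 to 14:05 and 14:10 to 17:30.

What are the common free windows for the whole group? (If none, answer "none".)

10:45-11:50, 12:45-13:45, 14:25-14:55, 15:50-17:10

Imani ∩ Xiulan: 10:45-11:50, 12:45-13:45, 13:55-14:55, 15:50-17:10.
Imani ∩ Xiulan ∩ Noa: 10:45-11:50, 12:45-13:45, 14:25-14:55, 15:50-17:10.
Imani ∩ Xiulan ∩ Noa ∩ Mateo: 10:45-11:50, 12:45-13:45, 14:25-14:55, 15:50-17:10.
Imani ∩ Xiulan ∩ Noa ∩ Mateo ∩ Jun: 10:45-11:50, 12:45-13:45, 14:25-14:55, 15:50-17:10.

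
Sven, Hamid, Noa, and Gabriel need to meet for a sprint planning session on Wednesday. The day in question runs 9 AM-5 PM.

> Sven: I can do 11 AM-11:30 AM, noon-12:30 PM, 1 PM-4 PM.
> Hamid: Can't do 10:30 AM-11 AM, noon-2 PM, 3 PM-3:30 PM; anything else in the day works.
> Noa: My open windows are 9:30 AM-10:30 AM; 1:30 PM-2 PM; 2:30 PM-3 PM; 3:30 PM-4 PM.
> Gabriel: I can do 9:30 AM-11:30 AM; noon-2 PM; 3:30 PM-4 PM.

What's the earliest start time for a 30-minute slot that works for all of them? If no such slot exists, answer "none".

15:30

Sven free: 11:00-11:30, 12:00-12:30, 13:00-16:00.
Hamid free: 09:00-10:30, 11:00-12:00, 14:00-15:00, 15:30-17:00 (invert busy blocks within the working day).
Noa free: 09:30-10:30, 13:30-14:00, 14:30-15:00, 15:30-16:00.
Gabriel free: 09:30-11:30, 12:00-14:00, 15:30-16:00.
Sven ∩ Hamid: 11:00-11:30, 14:00-15:00, 15:30-16:00.
Sven ∩ Hamid ∩ Noa: 14:30-15:00, 15:30-16:00.
Sven ∩ Hamid ∩ Noa ∩ Gabriel: 15:30-16:00.
Those are the intersection windows.
The first common window of at least 30 minutes is 15:30-16:00, so the earliest start is 15:30.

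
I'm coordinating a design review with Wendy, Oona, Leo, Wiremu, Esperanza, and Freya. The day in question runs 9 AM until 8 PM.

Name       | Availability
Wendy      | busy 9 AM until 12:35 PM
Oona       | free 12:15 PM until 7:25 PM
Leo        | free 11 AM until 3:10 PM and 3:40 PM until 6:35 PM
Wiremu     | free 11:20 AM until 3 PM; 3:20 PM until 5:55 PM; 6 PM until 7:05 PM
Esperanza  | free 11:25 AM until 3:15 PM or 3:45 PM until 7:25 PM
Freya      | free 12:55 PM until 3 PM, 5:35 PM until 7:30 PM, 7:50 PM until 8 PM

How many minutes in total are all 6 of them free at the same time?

180

Wendy free: 12:35-20:00 (invert busy blocks within the working day).
Oona free: 12:15-19:25.
Leo free: 11:00-15:10, 15:40-18:35.
Wiremu free: 11:20-15:00, 15:20-17:55, 18:00-19:05.
Esperanza free: 11:25-15:15, 15:45-19:25.
Freya free: 12:55-15:00, 17:35-19:30, 19:50-20:00.
Wendy ∩ Oona: 12:35-19:25.
Wendy ∩ Oona ∩ Leo: 12:35-15:10, 15:40-18:35.
Wendy ∩ Oona ∩ Leo ∩ Wiremu: 12:35-15:00, 15:40-17:55, 18:00-18:35.
Wendy ∩ Oona ∩ Leo ∩ Wiremu ∩ Esperanza: 12:35-15:00, 15:45-17:55, 18:00-18:35.
Wendy ∩ Oona ∩ Leo ∩ Wiremu ∩ Esperanza ∩ Freya: 12:55-15:00, 17:35-17:55, 18:00-18:35.
Summing the common windows: 125 + 20 + 35 = 180 minutes.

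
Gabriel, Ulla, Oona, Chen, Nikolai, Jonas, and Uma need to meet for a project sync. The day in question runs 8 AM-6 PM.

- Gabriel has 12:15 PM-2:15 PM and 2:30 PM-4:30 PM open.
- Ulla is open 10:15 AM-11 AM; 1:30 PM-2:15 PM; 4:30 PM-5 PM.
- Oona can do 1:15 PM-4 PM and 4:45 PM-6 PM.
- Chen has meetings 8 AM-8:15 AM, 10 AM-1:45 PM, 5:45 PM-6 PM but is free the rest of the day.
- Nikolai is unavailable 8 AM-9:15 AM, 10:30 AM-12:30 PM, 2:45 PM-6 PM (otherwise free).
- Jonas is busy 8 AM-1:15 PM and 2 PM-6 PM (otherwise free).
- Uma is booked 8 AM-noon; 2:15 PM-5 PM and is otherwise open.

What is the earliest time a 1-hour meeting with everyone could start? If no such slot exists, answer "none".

Gabriel free: 12:15-14:15, 14:30-16:30.
Ulla free: 10:15-11:00, 13:30-14:15, 16:30-17:00.
Oona free: 13:15-16:00, 16:45-18:00.
Chen free: 08:15-10:00, 13:45-17:45 (invert busy blocks within the working day).
Nikolai free: 09:15-10:30, 12:30-14:45 (invert busy blocks within the working day).
Jonas free: 13:15-14:00 (invert busy blocks within the working day).
Uma free: 12:00-14:15, 17:00-18:00 (invert busy blocks within the working day).
Gabriel ∩ Ulla: 13:30-14:15.
Gabriel ∩ Ulla ∩ Oona: 13:30-14:15.
Gabriel ∩ Ulla ∩ Oona ∩ Chen: 13:45-14:15.
Gabriel ∩ Ulla ∩ Oona ∩ Chen ∩ Nikolai: 13:45-14:15.
Gabriel ∩ Ulla ∩ Oona ∩ Chen ∩ Nikolai ∩ Jonas: 13:45-14:00.
Gabriel ∩ Ulla ∩ Oona ∩ Chen ∩ Nikolai ∩ Jonas ∩ Uma: 13:45-14:00.
No common window is at least 60 minutes long.

none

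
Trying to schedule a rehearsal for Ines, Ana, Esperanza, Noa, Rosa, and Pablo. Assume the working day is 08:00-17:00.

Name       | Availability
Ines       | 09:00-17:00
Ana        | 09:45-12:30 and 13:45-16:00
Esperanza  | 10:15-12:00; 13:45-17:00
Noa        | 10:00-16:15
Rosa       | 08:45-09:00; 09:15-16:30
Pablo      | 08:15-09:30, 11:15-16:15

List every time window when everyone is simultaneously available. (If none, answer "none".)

11:15-12:00, 13:45-16:00

Ines ∩ Ana: 09:45-12:30, 13:45-16:00.
Ines ∩ Ana ∩ Esperanza: 10:15-12:00, 13:45-16:00.
Ines ∩ Ana ∩ Esperanza ∩ Noa: 10:15-12:00, 13:45-16:00.
Ines ∩ Ana ∩ Esperanza ∩ Noa ∩ Rosa: 10:15-12:00, 13:45-16:00.
Ines ∩ Ana ∩ Esperanza ∩ Noa ∩ Rosa ∩ Pablo: 11:15-12:00, 13:45-16:00.
Those are the intersection windows.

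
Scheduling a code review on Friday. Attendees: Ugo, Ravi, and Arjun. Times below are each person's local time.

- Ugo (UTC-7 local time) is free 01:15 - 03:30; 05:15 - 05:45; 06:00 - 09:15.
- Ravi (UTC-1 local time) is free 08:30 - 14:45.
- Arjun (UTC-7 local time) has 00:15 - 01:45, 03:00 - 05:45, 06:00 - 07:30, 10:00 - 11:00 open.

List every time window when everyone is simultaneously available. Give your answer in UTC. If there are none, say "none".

10:00-10:30, 12:15-12:45, 13:00-14:30

Ugo in UTC: 08:15-10:30, 12:15-12:45, 13:00-16:15 (add 7h to convert from UTC-7).
Ravi in UTC: 09:30-15:45 (add 1h to convert from UTC-1).
Arjun in UTC: 07:15-08:45, 10:00-12:45, 13:00-14:30, 17:00-18:00 (add 7h to convert from UTC-7).
Ugo ∩ Ravi: 09:30-10:30, 12:15-12:45, 13:00-15:45.
Ugo ∩ Ravi ∩ Arjun: 10:00-10:30, 12:15-12:45, 13:00-14:30.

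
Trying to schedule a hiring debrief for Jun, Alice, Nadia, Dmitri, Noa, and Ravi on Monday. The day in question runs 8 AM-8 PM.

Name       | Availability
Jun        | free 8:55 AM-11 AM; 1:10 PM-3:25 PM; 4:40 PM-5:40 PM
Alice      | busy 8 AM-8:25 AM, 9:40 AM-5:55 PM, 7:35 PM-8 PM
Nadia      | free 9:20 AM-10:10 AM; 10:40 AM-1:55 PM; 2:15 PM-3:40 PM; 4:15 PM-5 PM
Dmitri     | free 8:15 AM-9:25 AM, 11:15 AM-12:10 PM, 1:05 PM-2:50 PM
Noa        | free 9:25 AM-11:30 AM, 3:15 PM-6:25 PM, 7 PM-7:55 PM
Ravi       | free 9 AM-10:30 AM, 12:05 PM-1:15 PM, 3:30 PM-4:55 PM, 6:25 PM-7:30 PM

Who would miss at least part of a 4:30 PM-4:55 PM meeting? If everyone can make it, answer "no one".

Alice, Dmitri, Jun

Jun free: 08:55-11:00, 13:10-15:25, 16:40-17:40.
Alice free: 08:25-09:40, 17:55-19:35 (invert busy blocks within the working day).
Nadia free: 09:20-10:10, 10:40-13:55, 14:15-15:40, 16:15-17:00.
Dmitri free: 08:15-09:25, 11:15-12:10, 13:05-14:50.
Noa free: 09:25-11:30, 15:15-18:25, 19:00-19:55.
Ravi free: 09:00-10:30, 12:05-13:15, 15:30-16:55, 18:25-19:30.
Jun: not fully free for 16:30-16:55. Alice: not fully free for 16:30-16:55. Nadia: free for 16:30-16:55. Dmitri: not fully free for 16:30-16:55. Noa: free for 16:30-16:55. Ravi: free for 16:30-16:55.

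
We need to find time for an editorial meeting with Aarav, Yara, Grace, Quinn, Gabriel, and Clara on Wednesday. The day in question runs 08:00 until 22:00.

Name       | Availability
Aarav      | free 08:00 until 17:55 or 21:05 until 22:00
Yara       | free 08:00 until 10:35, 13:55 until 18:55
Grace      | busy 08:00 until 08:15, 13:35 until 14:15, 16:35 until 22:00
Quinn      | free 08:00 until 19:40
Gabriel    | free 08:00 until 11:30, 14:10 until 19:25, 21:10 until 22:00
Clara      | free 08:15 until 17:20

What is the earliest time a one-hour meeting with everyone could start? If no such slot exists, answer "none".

Aarav free: 08:00-17:55, 21:05-22:00.
Yara free: 08:00-10:35, 13:55-18:55.
Grace free: 08:15-13:35, 14:15-16:35 (invert busy blocks within the working day).
Quinn free: 08:00-19:40.
Gabriel free: 08:00-11:30, 14:10-19:25, 21:10-22:00.
Clara free: 08:15-17:20.
Aarav ∩ Yara: 08:00-10:35, 13:55-17:55.
Aarav ∩ Yara ∩ Grace: 08:15-10:35, 14:15-16:35.
Aarav ∩ Yara ∩ Grace ∩ Quinn: 08:15-10:35, 14:15-16:35.
Aarav ∩ Yara ∩ Grace ∩ Quinn ∩ Gabriel: 08:15-10:35, 14:15-16:35.
Aarav ∩ Yara ∩ Grace ∩ Quinn ∩ Gabriel ∩ Clara: 08:15-10:35, 14:15-16:35.
Those are the intersection windows.
The first common window of at least 60 minutes is 08:15-10:35, so the earliest start is 08:15.

08:15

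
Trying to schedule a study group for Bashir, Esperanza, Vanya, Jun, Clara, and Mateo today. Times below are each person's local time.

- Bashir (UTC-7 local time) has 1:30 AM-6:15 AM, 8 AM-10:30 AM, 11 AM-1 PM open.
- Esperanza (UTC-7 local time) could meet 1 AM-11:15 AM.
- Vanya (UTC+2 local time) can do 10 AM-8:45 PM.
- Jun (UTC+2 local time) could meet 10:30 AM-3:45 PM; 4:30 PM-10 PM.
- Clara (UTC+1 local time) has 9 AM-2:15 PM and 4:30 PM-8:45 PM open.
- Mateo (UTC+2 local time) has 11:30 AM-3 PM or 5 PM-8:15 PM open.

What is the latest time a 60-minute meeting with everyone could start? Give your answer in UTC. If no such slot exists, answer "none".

Bashir in UTC: 08:30-13:15, 15:00-17:30, 18:00-20:00 (add 7h to convert from UTC-7).
Esperanza in UTC: 08:00-18:15 (add 7h to convert from UTC-7).
Vanya in UTC: 08:00-18:45 (subtract 2h to convert from UTC+2).
Jun in UTC: 08:30-13:45, 14:30-20:00 (subtract 2h to convert from UTC+2).
Clara in UTC: 08:00-13:15, 15:30-19:45 (subtract 1h to convert from UTC+1).
Mateo in UTC: 09:30-13:00, 15:00-18:15 (subtract 2h to convert from UTC+2).
Bashir ∩ Esperanza: 08:30-13:15, 15:00-17:30, 18:00-18:15.
Bashir ∩ Esperanza ∩ Vanya: 08:30-13:15, 15:00-17:30, 18:00-18:15.
Bashir ∩ Esperanza ∩ Vanya ∩ Jun: 08:30-13:15, 15:00-17:30, 18:00-18:15.
Bashir ∩ Esperanza ∩ Vanya ∩ Jun ∩ Clara: 08:30-13:15, 15:30-17:30, 18:00-18:15.
Bashir ∩ Esperanza ∩ Vanya ∩ Jun ∩ Clara ∩ Mateo: 09:30-13:00, 15:30-17:30, 18:00-18:15.
The last common window of at least 60 minutes is 15:30-17:30; a 60-minute meeting can start as late as 16:30 and still end by 17:30.

16:30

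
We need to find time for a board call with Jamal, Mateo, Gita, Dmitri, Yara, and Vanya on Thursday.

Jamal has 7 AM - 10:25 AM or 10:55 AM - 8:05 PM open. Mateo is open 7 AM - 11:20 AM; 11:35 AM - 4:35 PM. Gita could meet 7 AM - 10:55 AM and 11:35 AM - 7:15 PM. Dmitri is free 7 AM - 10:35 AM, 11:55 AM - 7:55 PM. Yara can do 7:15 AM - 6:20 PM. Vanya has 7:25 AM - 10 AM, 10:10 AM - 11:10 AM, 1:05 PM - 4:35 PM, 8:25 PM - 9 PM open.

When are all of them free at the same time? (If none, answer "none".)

Jamal ∩ Mateo: 07:00-10:25, 10:55-11:20, 11:35-16:35.
Jamal ∩ Mateo ∩ Gita: 07:00-10:25, 11:35-16:35.
Jamal ∩ Mateo ∩ Gita ∩ Dmitri: 07:00-10:25, 11:55-16:35.
Jamal ∩ Mateo ∩ Gita ∩ Dmitri ∩ Yara: 07:15-10:25, 11:55-16:35.
Jamal ∩ Mateo ∩ Gita ∩ Dmitri ∩ Yara ∩ Vanya: 07:25-10:00, 10:10-10:25, 13:05-16:35.

07:25-10:00, 10:10-10:25, 13:05-16:35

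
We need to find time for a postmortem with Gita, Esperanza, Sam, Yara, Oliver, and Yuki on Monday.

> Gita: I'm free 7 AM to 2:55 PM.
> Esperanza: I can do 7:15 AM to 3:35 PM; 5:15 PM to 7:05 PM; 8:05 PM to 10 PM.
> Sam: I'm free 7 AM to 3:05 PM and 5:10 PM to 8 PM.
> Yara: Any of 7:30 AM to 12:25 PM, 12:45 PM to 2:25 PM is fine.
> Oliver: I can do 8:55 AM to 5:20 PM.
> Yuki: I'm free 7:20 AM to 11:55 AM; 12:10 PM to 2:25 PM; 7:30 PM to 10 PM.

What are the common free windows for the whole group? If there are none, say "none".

Gita ∩ Esperanza: 07:15-14:55.
Gita ∩ Esperanza ∩ Sam: 07:15-14:55.
Gita ∩ Esperanza ∩ Sam ∩ Yara: 07:30-12:25, 12:45-14:25.
Gita ∩ Esperanza ∩ Sam ∩ Yara ∩ Oliver: 08:55-12:25, 12:45-14:25.
Gita ∩ Esperanza ∩ Sam ∩ Yara ∩ Oliver ∩ Yuki: 08:55-11:55, 12:10-12:25, 12:45-14:25.

08:55-11:55, 12:10-12:25, 12:45-14:25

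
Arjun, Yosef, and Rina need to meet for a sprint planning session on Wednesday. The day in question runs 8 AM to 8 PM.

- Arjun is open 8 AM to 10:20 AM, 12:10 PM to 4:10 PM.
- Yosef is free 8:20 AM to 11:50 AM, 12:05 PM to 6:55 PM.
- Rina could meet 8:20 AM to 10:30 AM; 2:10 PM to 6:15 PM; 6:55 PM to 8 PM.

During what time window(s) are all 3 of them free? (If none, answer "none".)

Arjun ∩ Yosef: 08:20-10:20, 12:10-16:10.
Arjun ∩ Yosef ∩ Rina: 08:20-10:20, 14:10-16:10.
So the common availability across everyone is 08:20-10:20, 14:10-16:10.

08:20-10:20, 14:10-16:10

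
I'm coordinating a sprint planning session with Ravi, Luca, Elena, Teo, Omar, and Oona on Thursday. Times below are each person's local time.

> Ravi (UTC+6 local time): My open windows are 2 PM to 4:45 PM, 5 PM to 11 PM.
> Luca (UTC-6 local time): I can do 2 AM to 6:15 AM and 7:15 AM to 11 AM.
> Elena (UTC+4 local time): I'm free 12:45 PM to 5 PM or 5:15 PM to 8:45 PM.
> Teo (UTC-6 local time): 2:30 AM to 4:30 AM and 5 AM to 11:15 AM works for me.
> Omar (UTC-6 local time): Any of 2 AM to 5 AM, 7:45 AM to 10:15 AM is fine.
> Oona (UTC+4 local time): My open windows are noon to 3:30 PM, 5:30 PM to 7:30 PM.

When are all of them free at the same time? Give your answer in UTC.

Ravi in UTC: 08:00-10:45, 11:00-17:00 (subtract 6h to convert from UTC+6).
Luca in UTC: 08:00-12:15, 13:15-17:00 (add 6h to convert from UTC-6).
Elena in UTC: 08:45-13:00, 13:15-16:45 (subtract 4h to convert from UTC+4).
Teo in UTC: 08:30-10:30, 11:00-17:15 (add 6h to convert from UTC-6).
Omar in UTC: 08:00-11:00, 13:45-16:15 (add 6h to convert from UTC-6).
Oona in UTC: 08:00-11:30, 13:30-15:30 (subtract 4h to convert from UTC+4).
Ravi ∩ Luca: 08:00-10:45, 11:00-12:15, 13:15-17:00.
Ravi ∩ Luca ∩ Elena: 08:45-10:45, 11:00-12:15, 13:15-16:45.
Ravi ∩ Luca ∩ Elena ∩ Teo: 08:45-10:30, 11:00-12:15, 13:15-16:45.
Ravi ∩ Luca ∩ Elena ∩ Teo ∩ Omar: 08:45-10:30, 13:45-16:15.
Ravi ∩ Luca ∩ Elena ∩ Teo ∩ Omar ∩ Oona: 08:45-10:30, 13:45-15:30.

08:45-10:30, 13:45-15:30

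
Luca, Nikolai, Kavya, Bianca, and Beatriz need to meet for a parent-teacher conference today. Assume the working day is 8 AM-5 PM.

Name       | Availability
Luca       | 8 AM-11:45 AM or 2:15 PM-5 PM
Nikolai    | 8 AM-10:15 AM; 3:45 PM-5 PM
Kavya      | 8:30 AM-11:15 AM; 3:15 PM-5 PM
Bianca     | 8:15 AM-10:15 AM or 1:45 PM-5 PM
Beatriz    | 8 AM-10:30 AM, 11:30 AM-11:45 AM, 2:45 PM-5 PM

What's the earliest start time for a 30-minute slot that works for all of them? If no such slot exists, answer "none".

Luca ∩ Nikolai: 08:00-10:15, 15:45-17:00.
Luca ∩ Nikolai ∩ Kavya: 08:30-10:15, 15:45-17:00.
Luca ∩ Nikolai ∩ Kavya ∩ Bianca: 08:30-10:15, 15:45-17:00.
Luca ∩ Nikolai ∩ Kavya ∩ Bianca ∩ Beatriz: 08:30-10:15, 15:45-17:00.
The first common window of at least 30 minutes is 08:30-10:15, so the earliest start is 08:30.

08:30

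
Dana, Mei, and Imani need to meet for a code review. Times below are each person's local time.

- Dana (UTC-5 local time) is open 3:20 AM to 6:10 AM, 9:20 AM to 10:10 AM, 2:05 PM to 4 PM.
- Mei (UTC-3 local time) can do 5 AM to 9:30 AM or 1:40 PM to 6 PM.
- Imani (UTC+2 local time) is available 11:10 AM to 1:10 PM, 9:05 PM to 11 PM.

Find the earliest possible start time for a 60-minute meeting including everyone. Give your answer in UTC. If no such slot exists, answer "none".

09:10

Dana in UTC: 08:20-11:10, 14:20-15:10, 19:05-21:00 (add 5h to convert from UTC-5).
Mei in UTC: 08:00-12:30, 16:40-21:00 (add 3h to convert from UTC-3).
Imani in UTC: 09:10-11:10, 19:05-21:00 (subtract 2h to convert from UTC+2).
Dana ∩ Mei: 08:20-11:10, 19:05-21:00.
Dana ∩ Mei ∩ Imani: 09:10-11:10, 19:05-21:00.
The first common window of at least 60 minutes is 09:10-11:10, so the earliest start is 09:10.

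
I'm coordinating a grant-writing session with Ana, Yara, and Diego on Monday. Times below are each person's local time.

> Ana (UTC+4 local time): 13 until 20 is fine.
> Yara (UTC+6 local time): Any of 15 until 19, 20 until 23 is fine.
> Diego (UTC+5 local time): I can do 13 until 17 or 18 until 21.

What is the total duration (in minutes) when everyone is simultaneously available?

Ana in UTC: 09:00-16:00 (subtract 4h to convert from UTC+4).
Yara in UTC: 09:00-13:00, 14:00-17:00 (subtract 6h to convert from UTC+6).
Diego in UTC: 08:00-12:00, 13:00-16:00 (subtract 5h to convert from UTC+5).
Ana ∩ Yara: 09:00-13:00, 14:00-16:00.
Ana ∩ Yara ∩ Diego: 09:00-12:00, 14:00-16:00.
Summing the common windows: 180 + 120 = 300 minutes.

300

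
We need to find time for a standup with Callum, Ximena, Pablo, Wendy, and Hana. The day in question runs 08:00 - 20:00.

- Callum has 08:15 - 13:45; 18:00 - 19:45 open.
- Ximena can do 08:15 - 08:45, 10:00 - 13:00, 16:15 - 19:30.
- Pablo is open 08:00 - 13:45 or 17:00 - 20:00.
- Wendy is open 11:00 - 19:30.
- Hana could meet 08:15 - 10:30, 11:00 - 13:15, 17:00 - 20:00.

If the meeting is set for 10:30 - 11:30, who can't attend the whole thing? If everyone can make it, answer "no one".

Callum: free for 10:30-11:30. Ximena: free for 10:30-11:30. Pablo: free for 10:30-11:30. Wendy: not fully free for 10:30-11:30. Hana: not fully free for 10:30-11:30.

Hana, Wendy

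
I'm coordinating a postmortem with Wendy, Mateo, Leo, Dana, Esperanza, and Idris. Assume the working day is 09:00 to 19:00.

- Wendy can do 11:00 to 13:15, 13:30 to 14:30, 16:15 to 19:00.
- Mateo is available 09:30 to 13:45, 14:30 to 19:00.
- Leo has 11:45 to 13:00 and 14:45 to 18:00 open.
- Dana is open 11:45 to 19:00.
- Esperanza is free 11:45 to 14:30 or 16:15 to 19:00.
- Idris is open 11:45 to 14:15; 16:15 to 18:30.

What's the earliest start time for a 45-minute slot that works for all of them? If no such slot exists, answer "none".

11:45

Wendy ∩ Mateo: 11:00-13:15, 13:30-13:45, 16:15-19:00.
Wendy ∩ Mateo ∩ Leo: 11:45-13:00, 16:15-18:00.
Wendy ∩ Mateo ∩ Leo ∩ Dana: 11:45-13:00, 16:15-18:00.
Wendy ∩ Mateo ∩ Leo ∩ Dana ∩ Esperanza: 11:45-13:00, 16:15-18:00.
Wendy ∩ Mateo ∩ Leo ∩ Dana ∩ Esperanza ∩ Idris: 11:45-13:00, 16:15-18:00.
The first common window of at least 45 minutes is 11:45-13:00, so the earliest start is 11:45.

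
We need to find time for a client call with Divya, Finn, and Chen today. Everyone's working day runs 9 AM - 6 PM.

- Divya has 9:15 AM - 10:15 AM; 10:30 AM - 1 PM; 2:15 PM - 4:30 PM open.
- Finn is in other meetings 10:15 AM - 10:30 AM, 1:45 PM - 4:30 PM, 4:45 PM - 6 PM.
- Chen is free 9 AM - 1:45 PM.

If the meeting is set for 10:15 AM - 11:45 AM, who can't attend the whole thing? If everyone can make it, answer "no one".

Divya, Finn

Divya free: 09:15-10:15, 10:30-13:00, 14:15-16:30.
Finn free: 09:00-10:15, 10:30-13:45, 16:30-16:45 (invert busy blocks within the working day).
Chen free: 09:00-13:45.
Divya: not fully free for 10:15-11:45. Finn: not fully free for 10:15-11:45. Chen: free for 10:15-11:45.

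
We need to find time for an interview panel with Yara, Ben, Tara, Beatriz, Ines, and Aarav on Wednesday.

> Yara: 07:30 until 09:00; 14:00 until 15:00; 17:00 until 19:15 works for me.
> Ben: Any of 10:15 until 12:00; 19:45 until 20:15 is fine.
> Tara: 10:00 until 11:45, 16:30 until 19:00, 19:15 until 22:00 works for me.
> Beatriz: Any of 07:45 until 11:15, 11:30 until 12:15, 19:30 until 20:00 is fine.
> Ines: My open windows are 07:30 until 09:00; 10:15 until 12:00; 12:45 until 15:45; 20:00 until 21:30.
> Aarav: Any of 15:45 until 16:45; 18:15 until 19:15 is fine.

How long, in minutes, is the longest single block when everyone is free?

0

Yara ∩ Ben: ∅.
Yara ∩ Ben ∩ Tara: ∅.
Yara ∩ Ben ∩ Tara ∩ Beatriz: ∅.
Yara ∩ Ben ∩ Tara ∩ Beatriz ∩ Ines: ∅.
Yara ∩ Ben ∩ Tara ∩ Beatriz ∩ Ines ∩ Aarav: ∅.
There is no time when everyone is free.
No common window exists, so the longest block is 0 minutes.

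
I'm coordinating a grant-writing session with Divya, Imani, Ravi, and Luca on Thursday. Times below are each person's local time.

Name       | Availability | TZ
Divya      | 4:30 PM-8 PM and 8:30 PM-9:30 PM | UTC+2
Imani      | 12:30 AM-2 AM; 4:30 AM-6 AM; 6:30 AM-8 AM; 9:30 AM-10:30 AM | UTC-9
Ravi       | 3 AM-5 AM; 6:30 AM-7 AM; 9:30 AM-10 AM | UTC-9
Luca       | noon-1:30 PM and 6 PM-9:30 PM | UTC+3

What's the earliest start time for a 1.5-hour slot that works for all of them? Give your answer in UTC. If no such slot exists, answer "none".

none

Divya in UTC: 14:30-18:00, 18:30-19:30 (subtract 2h to convert from UTC+2).
Imani in UTC: 09:30-11:00, 13:30-15:00, 15:30-17:00, 18:30-19:30 (add 9h to convert from UTC-9).
Ravi in UTC: 12:00-14:00, 15:30-16:00, 18:30-19:00 (add 9h to convert from UTC-9).
Luca in UTC: 09:00-10:30, 15:00-18:30 (subtract 3h to convert from UTC+3).
Divya ∩ Imani: 14:30-15:00, 15:30-17:00, 18:30-19:30.
Divya ∩ Imani ∩ Ravi: 15:30-16:00, 18:30-19:00.
Divya ∩ Imani ∩ Ravi ∩ Luca: 15:30-16:00.
No common window is at least 90 minutes long.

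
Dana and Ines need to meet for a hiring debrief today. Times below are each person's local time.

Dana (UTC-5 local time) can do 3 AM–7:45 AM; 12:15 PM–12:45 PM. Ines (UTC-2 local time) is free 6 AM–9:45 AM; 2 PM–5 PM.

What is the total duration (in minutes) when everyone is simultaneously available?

255

Dana in UTC: 08:00-12:45, 17:15-17:45 (add 5h to convert from UTC-5).
Ines in UTC: 08:00-11:45, 16:00-19:00 (add 2h to convert from UTC-2).
Dana ∩ Ines: 08:00-11:45, 17:15-17:45.
Summing the common windows: 225 + 30 = 255 minutes.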